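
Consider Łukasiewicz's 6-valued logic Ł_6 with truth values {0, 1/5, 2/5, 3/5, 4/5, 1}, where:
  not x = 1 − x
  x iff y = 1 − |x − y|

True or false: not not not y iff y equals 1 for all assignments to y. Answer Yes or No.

No

Counterexample: take y = 0.
not y = not 0 = 1
not not y = not 1 = 0
not not not y = not 0 = 1
not not not y iff y = 1 iff 0 = 0
This gives 0 ≠ 1.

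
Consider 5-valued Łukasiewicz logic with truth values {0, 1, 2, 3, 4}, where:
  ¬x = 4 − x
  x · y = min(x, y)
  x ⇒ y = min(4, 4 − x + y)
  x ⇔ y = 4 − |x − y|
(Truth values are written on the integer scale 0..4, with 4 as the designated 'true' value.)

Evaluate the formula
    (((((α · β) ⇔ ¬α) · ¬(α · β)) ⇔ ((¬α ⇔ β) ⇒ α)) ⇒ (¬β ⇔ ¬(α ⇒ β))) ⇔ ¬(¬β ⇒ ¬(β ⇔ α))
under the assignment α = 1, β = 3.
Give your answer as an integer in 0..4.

α · β = 1 · 3 = 1
¬α = ¬1 = 3
(α · β) ⇔ ¬α = 1 ⇔ 3 = 2
α · β = 1 · 3 = 1
¬(α · β) = ¬1 = 3
((α · β) ⇔ ¬α) · ¬(α · β) = 2 · 3 = 2
¬α = ¬1 = 3
¬α ⇔ β = 3 ⇔ 3 = 4
(¬α ⇔ β) ⇒ α = 4 ⇒ 1 = 1
(((α · β) ⇔ ¬α) · ¬(α · β)) ⇔ ((¬α ⇔ β) ⇒ α) = 2 ⇔ 1 = 3
¬β = ¬3 = 1
α ⇒ β = 1 ⇒ 3 = 4
¬(α ⇒ β) = ¬4 = 0
¬β ⇔ ¬(α ⇒ β) = 1 ⇔ 0 = 3
((((α · β) ⇔ ¬α) · ¬(α · β)) ⇔ ((¬α ⇔ β) ⇒ α)) ⇒ (¬β ⇔ ¬(α ⇒ β)) = 3 ⇒ 3 = 4
¬β = ¬3 = 1
β ⇔ α = 3 ⇔ 1 = 2
¬(β ⇔ α) = ¬2 = 2
¬β ⇒ ¬(β ⇔ α) = 1 ⇒ 2 = 4
¬(¬β ⇒ ¬(β ⇔ α)) = ¬4 = 0
(((((α · β) ⇔ ¬α) · ¬(α · β)) ⇔ ((¬α ⇔ β) ⇒ α)) ⇒ (¬β ⇔ ¬(α ⇒ β))) ⇔ ¬(¬β ⇒ ¬(β ⇔ α)) = 4 ⇔ 0 = 0

0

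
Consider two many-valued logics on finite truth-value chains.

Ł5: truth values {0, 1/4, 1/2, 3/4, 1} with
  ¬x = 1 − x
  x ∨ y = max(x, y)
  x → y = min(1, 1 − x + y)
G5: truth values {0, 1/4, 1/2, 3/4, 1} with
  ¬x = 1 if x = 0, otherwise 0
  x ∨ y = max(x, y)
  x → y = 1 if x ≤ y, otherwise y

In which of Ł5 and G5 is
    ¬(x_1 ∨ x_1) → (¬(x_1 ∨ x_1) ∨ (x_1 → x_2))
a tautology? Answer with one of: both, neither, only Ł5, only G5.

both

In Ł5: every assignment gives 1 — tautology.
In G5: every assignment gives 1 — tautology.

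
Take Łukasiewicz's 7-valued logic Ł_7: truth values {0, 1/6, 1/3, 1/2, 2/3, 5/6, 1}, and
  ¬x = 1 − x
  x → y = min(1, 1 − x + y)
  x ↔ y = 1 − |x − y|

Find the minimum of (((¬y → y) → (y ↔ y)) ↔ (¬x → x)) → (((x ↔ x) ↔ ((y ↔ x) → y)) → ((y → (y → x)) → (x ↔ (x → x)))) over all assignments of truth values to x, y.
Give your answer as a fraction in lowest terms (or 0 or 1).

2/3

Take x = 1/3, y = 2/3:
¬y = ¬2/3 = 1/3
¬y → y = 1/3 → 2/3 = 1
y ↔ y = 2/3 ↔ 2/3 = 1
(¬y → y) → (y ↔ y) = 1 → 1 = 1
¬x = ¬1/3 = 2/3
¬x → x = 2/3 → 1/3 = 2/3
((¬y → y) → (y ↔ y)) ↔ (¬x → x) = 1 ↔ 2/3 = 2/3
x ↔ x = 1/3 ↔ 1/3 = 1
y ↔ x = 2/3 ↔ 1/3 = 2/3
(y ↔ x) → y = 2/3 → 2/3 = 1
(x ↔ x) ↔ ((y ↔ x) → y) = 1 ↔ 1 = 1
y → x = 2/3 → 1/3 = 2/3
y → (y → x) = 2/3 → 2/3 = 1
x → x = 1/3 → 1/3 = 1
x ↔ (x → x) = 1/3 ↔ 1 = 1/3
(y → (y → x)) → (x ↔ (x → x)) = 1 → 1/3 = 1/3
((x ↔ x) ↔ ((y ↔ x) → y)) → ((y → (y → x)) → (x ↔ (x → x))) = 1 → 1/3 = 1/3
(((¬y → y) → (y ↔ y)) ↔ (¬x → x)) → (((x ↔ x) ↔ ((y ↔ x) → y)) → ((y → (y → x)) → (x ↔ (x → x)))) = 2/3 → 1/3 = 2/3
No assignment yields a value below 2/3, so this is the minimum.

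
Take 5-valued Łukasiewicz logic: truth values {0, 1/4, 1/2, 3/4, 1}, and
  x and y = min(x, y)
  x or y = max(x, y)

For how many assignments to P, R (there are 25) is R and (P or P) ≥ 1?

value 1: 1 assignment (counts)
value 3/4: 3 assignments
value 1/2: 5 assignments
value 1/4: 7 assignments
value 0: 9 assignments
So 1 of the 25 assignments meets the threshold.

1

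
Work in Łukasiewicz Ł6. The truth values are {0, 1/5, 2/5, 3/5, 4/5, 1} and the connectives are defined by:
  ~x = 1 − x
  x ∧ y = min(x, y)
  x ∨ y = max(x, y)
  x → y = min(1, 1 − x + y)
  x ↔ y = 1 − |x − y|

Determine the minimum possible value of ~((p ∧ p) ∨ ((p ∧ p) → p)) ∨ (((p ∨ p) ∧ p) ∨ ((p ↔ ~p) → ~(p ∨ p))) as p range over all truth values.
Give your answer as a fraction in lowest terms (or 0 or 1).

Take p = 3/5:
p ∧ p = 3/5 ∧ 3/5 = 3/5
p ∧ p = 3/5 ∧ 3/5 = 3/5
(p ∧ p) → p = 3/5 → 3/5 = 1
(p ∧ p) ∨ ((p ∧ p) → p) = 3/5 ∨ 1 = 1
~((p ∧ p) ∨ ((p ∧ p) → p)) = ~1 = 0
p ∨ p = 3/5 ∨ 3/5 = 3/5
(p ∨ p) ∧ p = 3/5 ∧ 3/5 = 3/5
~p = ~3/5 = 2/5
p ↔ ~p = 3/5 ↔ 2/5 = 4/5
p ∨ p = 3/5 ∨ 3/5 = 3/5
~(p ∨ p) = ~3/5 = 2/5
(p ↔ ~p) → ~(p ∨ p) = 4/5 → 2/5 = 3/5
((p ∨ p) ∧ p) ∨ ((p ↔ ~p) → ~(p ∨ p)) = 3/5 ∨ 3/5 = 3/5
~((p ∧ p) ∨ ((p ∧ p) → p)) ∨ (((p ∨ p) ∧ p) ∨ ((p ↔ ~p) → ~(p ∨ p))) = 0 ∨ 3/5 = 3/5
No assignment yields a value below 3/5, so this is the minimum.

3/5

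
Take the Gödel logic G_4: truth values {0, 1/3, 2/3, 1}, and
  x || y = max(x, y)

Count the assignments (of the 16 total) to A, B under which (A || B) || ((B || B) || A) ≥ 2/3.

12

A = 0, B = 0 ↦ 0  <
A = 0, B = 1/3 ↦ 1/3  <
A = 0, B = 2/3 ↦ 2/3  ≥
A = 0, B = 1 ↦ 1  ≥
A = 1/3, B = 0 ↦ 1/3  <
A = 1/3, B = 1/3 ↦ 1/3  <
A = 1/3, B = 2/3 ↦ 2/3  ≥
A = 1/3, B = 1 ↦ 1  ≥
A = 2/3, B = 0 ↦ 2/3  ≥
A = 2/3, B = 1/3 ↦ 2/3  ≥
A = 2/3, B = 2/3 ↦ 2/3  ≥
A = 2/3, B = 1 ↦ 1  ≥
A = 1, B = 0 ↦ 1  ≥
A = 1, B = 1/3 ↦ 1  ≥
A = 1, B = 2/3 ↦ 1  ≥
A = 1, B = 1 ↦ 1  ≥
So 12 of the 16 assignments meet the threshold.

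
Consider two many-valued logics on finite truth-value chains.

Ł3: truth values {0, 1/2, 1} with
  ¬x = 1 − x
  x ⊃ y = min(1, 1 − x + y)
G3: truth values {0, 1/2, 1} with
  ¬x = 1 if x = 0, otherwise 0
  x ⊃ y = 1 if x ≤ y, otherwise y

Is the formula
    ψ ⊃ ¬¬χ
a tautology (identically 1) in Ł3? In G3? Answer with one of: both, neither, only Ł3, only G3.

neither

In Ł3: at ψ = 1/2, χ = 0 the value is 1/2 — not a tautology.
In G3: at ψ = 1/2, χ = 0 the value is 0 — not a tautology.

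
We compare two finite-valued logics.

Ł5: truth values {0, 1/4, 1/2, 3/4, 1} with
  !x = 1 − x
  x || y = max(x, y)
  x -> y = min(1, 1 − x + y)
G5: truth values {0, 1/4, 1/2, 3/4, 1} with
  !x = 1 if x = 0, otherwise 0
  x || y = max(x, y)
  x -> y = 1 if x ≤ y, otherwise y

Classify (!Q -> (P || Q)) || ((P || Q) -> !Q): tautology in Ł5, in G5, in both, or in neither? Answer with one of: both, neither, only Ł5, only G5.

In Ł5: every assignment gives 1 — tautology.
In G5: every assignment gives 1 — tautology.

both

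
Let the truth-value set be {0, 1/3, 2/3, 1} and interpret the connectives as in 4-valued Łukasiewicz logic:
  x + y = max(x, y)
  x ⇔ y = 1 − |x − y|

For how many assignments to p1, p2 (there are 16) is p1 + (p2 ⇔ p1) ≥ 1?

7

p1 = 0, p2 = 0 ↦ 1  ≥
p1 = 0, p2 = 1/3 ↦ 2/3  <
p1 = 0, p2 = 2/3 ↦ 1/3  <
p1 = 0, p2 = 1 ↦ 0  <
p1 = 1/3, p2 = 0 ↦ 2/3  <
p1 = 1/3, p2 = 1/3 ↦ 1  ≥
p1 = 1/3, p2 = 2/3 ↦ 2/3  <
p1 = 1/3, p2 = 1 ↦ 1/3  <
p1 = 2/3, p2 = 0 ↦ 2/3  <
p1 = 2/3, p2 = 1/3 ↦ 2/3  <
p1 = 2/3, p2 = 2/3 ↦ 1  ≥
p1 = 2/3, p2 = 1 ↦ 2/3  <
p1 = 1, p2 = 0 ↦ 1  ≥
p1 = 1, p2 = 1/3 ↦ 1  ≥
p1 = 1, p2 = 2/3 ↦ 1  ≥
p1 = 1, p2 = 1 ↦ 1  ≥
So 7 of the 16 assignments meet the threshold.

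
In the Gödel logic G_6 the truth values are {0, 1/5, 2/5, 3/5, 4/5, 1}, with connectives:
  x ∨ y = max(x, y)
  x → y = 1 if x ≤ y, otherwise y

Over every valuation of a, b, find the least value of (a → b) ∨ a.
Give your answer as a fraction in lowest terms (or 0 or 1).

1/5

Take a = 1/5, b = 0:
a → b = 1/5 → 0 = 0
(a → b) ∨ a = 0 ∨ 1/5 = 1/5
No assignment yields a value below 1/5, so this is the minimum.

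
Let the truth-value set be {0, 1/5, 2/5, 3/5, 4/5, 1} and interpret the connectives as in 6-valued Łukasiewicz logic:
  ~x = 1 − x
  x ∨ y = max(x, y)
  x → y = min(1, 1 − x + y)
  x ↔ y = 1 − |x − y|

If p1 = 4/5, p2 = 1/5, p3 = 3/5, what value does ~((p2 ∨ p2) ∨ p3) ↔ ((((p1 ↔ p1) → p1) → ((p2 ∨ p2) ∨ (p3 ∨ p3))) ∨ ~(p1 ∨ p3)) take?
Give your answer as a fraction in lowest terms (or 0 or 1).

p2 ∨ p2 = 1/5 ∨ 1/5 = 1/5
(p2 ∨ p2) ∨ p3 = 1/5 ∨ 3/5 = 3/5
~((p2 ∨ p2) ∨ p3) = ~3/5 = 2/5
p1 ↔ p1 = 4/5 ↔ 4/5 = 1
(p1 ↔ p1) → p1 = 1 → 4/5 = 4/5
p2 ∨ p2 = 1/5 ∨ 1/5 = 1/5
p3 ∨ p3 = 3/5 ∨ 3/5 = 3/5
(p2 ∨ p2) ∨ (p3 ∨ p3) = 1/5 ∨ 3/5 = 3/5
((p1 ↔ p1) → p1) → ((p2 ∨ p2) ∨ (p3 ∨ p3)) = 4/5 → 3/5 = 4/5
p1 ∨ p3 = 4/5 ∨ 3/5 = 4/5
~(p1 ∨ p3) = ~4/5 = 1/5
(((p1 ↔ p1) → p1) → ((p2 ∨ p2) ∨ (p3 ∨ p3))) ∨ ~(p1 ∨ p3) = 4/5 ∨ 1/5 = 4/5
~((p2 ∨ p2) ∨ p3) ↔ ((((p1 ↔ p1) → p1) → ((p2 ∨ p2) ∨ (p3 ∨ p3))) ∨ ~(p1 ∨ p3)) = 2/5 ↔ 4/5 = 3/5

3/5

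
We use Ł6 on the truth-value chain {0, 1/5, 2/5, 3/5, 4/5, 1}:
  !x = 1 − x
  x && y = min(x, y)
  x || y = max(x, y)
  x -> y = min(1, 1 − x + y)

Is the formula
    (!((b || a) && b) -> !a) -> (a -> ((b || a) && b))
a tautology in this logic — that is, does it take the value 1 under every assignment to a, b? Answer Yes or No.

At a = 1, b = 3/5, for instance:
b || a = 3/5 || 1 = 1
(b || a) && b = 1 && 3/5 = 3/5
!((b || a) && b) = !3/5 = 2/5
!a = !1 = 0
!((b || a) && b) -> !a = 2/5 -> 0 = 3/5
a -> ((b || a) && b) = 1 -> 3/5 = 3/5
(!((b || a) && b) -> !a) -> (a -> ((b || a) && b)) = 3/5 -> 3/5 = 1
and checking the remaining 35 assignments likewise gives ≥ 1 in every case.

Yes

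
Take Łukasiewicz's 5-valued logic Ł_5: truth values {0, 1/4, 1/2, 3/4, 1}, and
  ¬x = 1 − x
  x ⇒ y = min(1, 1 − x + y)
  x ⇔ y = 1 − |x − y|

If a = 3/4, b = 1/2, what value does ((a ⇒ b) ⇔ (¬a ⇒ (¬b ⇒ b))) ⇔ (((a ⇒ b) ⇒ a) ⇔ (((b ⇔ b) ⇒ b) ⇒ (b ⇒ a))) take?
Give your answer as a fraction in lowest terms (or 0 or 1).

a ⇒ b = 3/4 ⇒ 1/2 = 3/4
¬a = ¬3/4 = 1/4
¬b = ¬1/2 = 1/2
¬b ⇒ b = 1/2 ⇒ 1/2 = 1
¬a ⇒ (¬b ⇒ b) = 1/4 ⇒ 1 = 1
(a ⇒ b) ⇔ (¬a ⇒ (¬b ⇒ b)) = 3/4 ⇔ 1 = 3/4
a ⇒ b = 3/4 ⇒ 1/2 = 3/4
(a ⇒ b) ⇒ a = 3/4 ⇒ 3/4 = 1
b ⇔ b = 1/2 ⇔ 1/2 = 1
(b ⇔ b) ⇒ b = 1 ⇒ 1/2 = 1/2
b ⇒ a = 1/2 ⇒ 3/4 = 1
((b ⇔ b) ⇒ b) ⇒ (b ⇒ a) = 1/2 ⇒ 1 = 1
((a ⇒ b) ⇒ a) ⇔ (((b ⇔ b) ⇒ b) ⇒ (b ⇒ a)) = 1 ⇔ 1 = 1
((a ⇒ b) ⇔ (¬a ⇒ (¬b ⇒ b))) ⇔ (((a ⇒ b) ⇒ a) ⇔ (((b ⇔ b) ⇒ b) ⇒ (b ⇒ a))) = 3/4 ⇔ 1 = 3/4

3/4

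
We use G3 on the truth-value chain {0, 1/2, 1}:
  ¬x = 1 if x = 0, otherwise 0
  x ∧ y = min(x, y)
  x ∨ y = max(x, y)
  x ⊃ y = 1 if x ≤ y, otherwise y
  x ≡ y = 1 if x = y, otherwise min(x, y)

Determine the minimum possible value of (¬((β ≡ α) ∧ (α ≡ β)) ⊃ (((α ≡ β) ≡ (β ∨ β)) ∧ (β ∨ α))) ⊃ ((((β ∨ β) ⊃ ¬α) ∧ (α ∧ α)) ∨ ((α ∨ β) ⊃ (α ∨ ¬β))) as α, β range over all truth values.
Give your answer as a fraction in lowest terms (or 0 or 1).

Take α = 1/2, β = 1:
β ≡ α = 1 ≡ 1/2 = 1/2
α ≡ β = 1/2 ≡ 1 = 1/2
(β ≡ α) ∧ (α ≡ β) = 1/2 ∧ 1/2 = 1/2
¬((β ≡ α) ∧ (α ≡ β)) = ¬1/2 = 0
α ≡ β = 1/2 ≡ 1 = 1/2
β ∨ β = 1 ∨ 1 = 1
(α ≡ β) ≡ (β ∨ β) = 1/2 ≡ 1 = 1/2
β ∨ α = 1 ∨ 1/2 = 1
((α ≡ β) ≡ (β ∨ β)) ∧ (β ∨ α) = 1/2 ∧ 1 = 1/2
¬((β ≡ α) ∧ (α ≡ β)) ⊃ (((α ≡ β) ≡ (β ∨ β)) ∧ (β ∨ α)) = 0 ⊃ 1/2 = 1
β ∨ β = 1 ∨ 1 = 1
¬α = ¬1/2 = 0
(β ∨ β) ⊃ ¬α = 1 ⊃ 0 = 0
α ∧ α = 1/2 ∧ 1/2 = 1/2
((β ∨ β) ⊃ ¬α) ∧ (α ∧ α) = 0 ∧ 1/2 = 0
α ∨ β = 1/2 ∨ 1 = 1
¬β = ¬1 = 0
α ∨ ¬β = 1/2 ∨ 0 = 1/2
(α ∨ β) ⊃ (α ∨ ¬β) = 1 ⊃ 1/2 = 1/2
(((β ∨ β) ⊃ ¬α) ∧ (α ∧ α)) ∨ ((α ∨ β) ⊃ (α ∨ ¬β)) = 0 ∨ 1/2 = 1/2
(¬((β ≡ α) ∧ (α ≡ β)) ⊃ (((α ≡ β) ≡ (β ∨ β)) ∧ (β ∨ α))) ⊃ ((((β ∨ β) ⊃ ¬α) ∧ (α ∧ α)) ∨ ((α ∨ β) ⊃ (α ∨ ¬β))) = 1 ⊃ 1/2 = 1/2
No assignment yields a value below 1/2, so this is the minimum.

1/2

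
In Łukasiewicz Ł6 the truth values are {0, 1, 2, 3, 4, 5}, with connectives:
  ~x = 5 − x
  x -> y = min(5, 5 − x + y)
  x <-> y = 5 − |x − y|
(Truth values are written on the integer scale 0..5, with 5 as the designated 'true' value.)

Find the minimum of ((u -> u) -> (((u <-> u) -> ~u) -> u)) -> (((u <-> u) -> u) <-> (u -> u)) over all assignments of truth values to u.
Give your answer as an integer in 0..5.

Take u = 2:
u -> u = 2 -> 2 = 5
u <-> u = 2 <-> 2 = 5
~u = ~2 = 3
(u <-> u) -> ~u = 5 -> 3 = 3
((u <-> u) -> ~u) -> u = 3 -> 2 = 4
(u -> u) -> (((u <-> u) -> ~u) -> u) = 5 -> 4 = 4
u <-> u = 2 <-> 2 = 5
(u <-> u) -> u = 5 -> 2 = 2
u -> u = 2 -> 2 = 5
((u <-> u) -> u) <-> (u -> u) = 2 <-> 5 = 2
((u -> u) -> (((u <-> u) -> ~u) -> u)) -> (((u <-> u) -> u) <-> (u -> u)) = 4 -> 2 = 3
No assignment yields a value below 3, so this is the minimum.

3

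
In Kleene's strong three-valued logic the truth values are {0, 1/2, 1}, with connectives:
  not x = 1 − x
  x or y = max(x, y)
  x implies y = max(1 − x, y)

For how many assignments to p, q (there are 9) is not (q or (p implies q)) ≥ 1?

1

p = 0, q = 0 ↦ 0  <
p = 0, q = 1/2 ↦ 0  <
p = 0, q = 1 ↦ 0  <
p = 1/2, q = 0 ↦ 1/2  <
p = 1/2, q = 1/2 ↦ 1/2  <
p = 1/2, q = 1 ↦ 0  <
p = 1, q = 0 ↦ 1  ≥
p = 1, q = 1/2 ↦ 1/2  <
p = 1, q = 1 ↦ 0  <
So 1 of the 9 assignments meets the threshold.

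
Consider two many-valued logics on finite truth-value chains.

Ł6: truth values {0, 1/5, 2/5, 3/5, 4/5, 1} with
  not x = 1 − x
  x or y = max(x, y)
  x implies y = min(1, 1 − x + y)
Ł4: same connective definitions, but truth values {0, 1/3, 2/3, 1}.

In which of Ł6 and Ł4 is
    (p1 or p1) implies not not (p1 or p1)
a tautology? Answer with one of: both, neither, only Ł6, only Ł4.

In Ł6: every assignment gives 1 — tautology.
In Ł4: every assignment gives 1 — tautology.

both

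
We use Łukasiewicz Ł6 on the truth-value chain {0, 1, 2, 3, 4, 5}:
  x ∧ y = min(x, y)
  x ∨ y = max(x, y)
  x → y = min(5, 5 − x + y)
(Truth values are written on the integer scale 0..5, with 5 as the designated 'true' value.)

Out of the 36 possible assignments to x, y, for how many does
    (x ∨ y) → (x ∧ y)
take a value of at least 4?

16

value 5: 6 assignments (counts)
value 4: 10 assignments (counts)
value 3: 8 assignments
value 2: 6 assignments
value 1: 4 assignments
value 0: 2 assignments
So 16 of the 36 assignments meet the threshold.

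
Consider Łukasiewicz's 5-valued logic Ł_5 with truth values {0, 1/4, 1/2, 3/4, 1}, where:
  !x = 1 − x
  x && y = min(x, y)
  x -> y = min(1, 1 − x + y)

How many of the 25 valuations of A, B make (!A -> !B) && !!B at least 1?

value 1: 1 assignment (counts)
value 3/4: 4 assignments
value 1/2: 7 assignments
value 1/4: 7 assignments
value 0: 6 assignments
So 1 of the 25 assignments meets the threshold.

1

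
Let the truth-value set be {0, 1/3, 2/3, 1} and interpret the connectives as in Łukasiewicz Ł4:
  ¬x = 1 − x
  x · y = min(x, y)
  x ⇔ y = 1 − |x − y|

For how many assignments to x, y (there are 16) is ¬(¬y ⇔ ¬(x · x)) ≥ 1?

2

x = 0, y = 0 ↦ 0  <
x = 0, y = 1/3 ↦ 1/3  <
x = 0, y = 2/3 ↦ 2/3  <
x = 0, y = 1 ↦ 1  ≥
x = 1/3, y = 0 ↦ 1/3  <
x = 1/3, y = 1/3 ↦ 0  <
x = 1/3, y = 2/3 ↦ 1/3  <
x = 1/3, y = 1 ↦ 2/3  <
x = 2/3, y = 0 ↦ 2/3  <
x = 2/3, y = 1/3 ↦ 1/3  <
x = 2/3, y = 2/3 ↦ 0  <
x = 2/3, y = 1 ↦ 1/3  <
x = 1, y = 0 ↦ 1  ≥
x = 1, y = 1/3 ↦ 2/3  <
x = 1, y = 2/3 ↦ 1/3  <
x = 1, y = 1 ↦ 0  <
So 2 of the 16 assignments meet the threshold.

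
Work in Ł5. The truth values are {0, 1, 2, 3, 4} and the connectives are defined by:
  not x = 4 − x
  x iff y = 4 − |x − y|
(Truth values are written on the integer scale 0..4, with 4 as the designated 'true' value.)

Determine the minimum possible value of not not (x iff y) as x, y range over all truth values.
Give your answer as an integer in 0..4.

0

Take x = 0, y = 4:
x iff y = 0 iff 4 = 0
not (x iff y) = not 0 = 4
not not (x iff y) = not 4 = 0
No assignment yields a value below 0, so this is the minimum.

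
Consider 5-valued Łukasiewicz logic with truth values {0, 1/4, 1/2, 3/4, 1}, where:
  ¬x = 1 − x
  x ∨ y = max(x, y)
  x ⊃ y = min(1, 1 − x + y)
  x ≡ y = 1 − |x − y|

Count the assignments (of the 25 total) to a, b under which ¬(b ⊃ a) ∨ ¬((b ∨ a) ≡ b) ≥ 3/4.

value 1: 2 assignments (counts)
value 3/4: 4 assignments (counts)
value 1/2: 6 assignments
value 1/4: 8 assignments
value 0: 5 assignments
So 6 of the 25 assignments meet the threshold.

6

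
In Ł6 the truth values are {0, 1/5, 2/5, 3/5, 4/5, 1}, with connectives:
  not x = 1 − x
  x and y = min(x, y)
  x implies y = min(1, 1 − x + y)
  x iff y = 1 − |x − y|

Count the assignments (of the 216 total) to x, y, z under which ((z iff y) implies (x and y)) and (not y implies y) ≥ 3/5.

value 1: 47 assignments (counts)
value 4/5: 34 assignments (counts)
value 3/5: 28 assignments (counts)
value 2/5: 48 assignments
value 1/5: 18 assignments
value 0: 41 assignments
So 109 of the 216 assignments meet the threshold.

109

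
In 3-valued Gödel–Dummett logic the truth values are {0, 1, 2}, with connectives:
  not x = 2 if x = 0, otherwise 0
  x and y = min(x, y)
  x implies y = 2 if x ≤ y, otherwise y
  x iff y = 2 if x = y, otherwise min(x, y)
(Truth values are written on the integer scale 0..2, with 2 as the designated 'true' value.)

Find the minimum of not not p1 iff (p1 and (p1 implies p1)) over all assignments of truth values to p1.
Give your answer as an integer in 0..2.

1

Take p1 = 1:
not p1 = not 1 = 0
not not p1 = not 0 = 2
p1 implies p1 = 1 implies 1 = 2
p1 and (p1 implies p1) = 1 and 2 = 1
not not p1 iff (p1 and (p1 implies p1)) = 2 iff 1 = 1
No assignment yields a value below 1, so this is the minimum.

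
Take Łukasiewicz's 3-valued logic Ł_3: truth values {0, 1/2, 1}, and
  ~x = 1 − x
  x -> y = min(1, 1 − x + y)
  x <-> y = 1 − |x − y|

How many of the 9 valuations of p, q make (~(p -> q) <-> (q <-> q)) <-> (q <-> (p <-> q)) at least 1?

4

p = 0, q = 0 ↦ 1  ≥
p = 0, q = 1/2 ↦ 0  <
p = 0, q = 1 ↦ 1  ≥
p = 1/2, q = 0 ↦ 1  ≥
p = 1/2, q = 1/2 ↦ 1/2  <
p = 1/2, q = 1 ↦ 1/2  <
p = 1, q = 0 ↦ 1  ≥
p = 1, q = 1/2 ↦ 1/2  <
p = 1, q = 1 ↦ 0  <
So 4 of the 9 assignments meet the threshold.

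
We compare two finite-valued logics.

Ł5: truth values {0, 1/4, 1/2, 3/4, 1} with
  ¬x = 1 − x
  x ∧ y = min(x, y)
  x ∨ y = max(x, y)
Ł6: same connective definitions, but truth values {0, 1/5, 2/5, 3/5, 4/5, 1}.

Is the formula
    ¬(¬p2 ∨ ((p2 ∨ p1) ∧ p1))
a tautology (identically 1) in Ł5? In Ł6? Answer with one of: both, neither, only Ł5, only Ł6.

In Ł5: at p1 = 0, p2 = 0 the value is 0 — not a tautology.
In Ł6: at p1 = 0, p2 = 0 the value is 0 — not a tautology.

neither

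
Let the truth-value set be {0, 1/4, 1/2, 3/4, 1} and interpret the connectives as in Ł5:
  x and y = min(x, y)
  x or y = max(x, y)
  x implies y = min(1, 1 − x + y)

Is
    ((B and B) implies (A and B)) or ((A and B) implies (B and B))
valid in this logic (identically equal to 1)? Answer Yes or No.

At A = 1/4, B = 1/4, for instance:
B and B = 1/4 and 1/4 = 1/4
A and B = 1/4 and 1/4 = 1/4
(B and B) implies (A and B) = 1/4 implies 1/4 = 1
(A and B) implies (B and B) = 1/4 implies 1/4 = 1
((B and B) implies (A and B)) or ((A and B) implies (B and B)) = 1 or 1 = 1
and checking the remaining 24 assignments likewise gives ≥ 1 in every case.

Yes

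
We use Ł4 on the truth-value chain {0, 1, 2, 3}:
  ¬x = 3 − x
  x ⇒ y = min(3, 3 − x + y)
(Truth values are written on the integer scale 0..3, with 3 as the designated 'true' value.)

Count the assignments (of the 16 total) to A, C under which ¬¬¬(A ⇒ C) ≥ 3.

A = 0, C = 0 ↦ 0  <
A = 0, C = 1 ↦ 0  <
A = 0, C = 2 ↦ 0  <
A = 0, C = 3 ↦ 0  <
A = 1, C = 0 ↦ 1  <
A = 1, C = 1 ↦ 0  <
A = 1, C = 2 ↦ 0  <
A = 1, C = 3 ↦ 0  <
A = 2, C = 0 ↦ 2  <
A = 2, C = 1 ↦ 1  <
A = 2, C = 2 ↦ 0  <
A = 2, C = 3 ↦ 0  <
A = 3, C = 0 ↦ 3  ≥
A = 3, C = 1 ↦ 2  <
A = 3, C = 2 ↦ 1  <
A = 3, C = 3 ↦ 0  <
So 1 of the 16 assignments meets the threshold.

1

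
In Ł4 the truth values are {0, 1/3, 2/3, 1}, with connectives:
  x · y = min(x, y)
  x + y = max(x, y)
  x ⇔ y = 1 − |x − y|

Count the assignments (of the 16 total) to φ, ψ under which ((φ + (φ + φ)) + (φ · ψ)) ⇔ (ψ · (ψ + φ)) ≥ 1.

φ = 0, ψ = 0 ↦ 1  ≥
φ = 0, ψ = 1/3 ↦ 2/3  <
φ = 0, ψ = 2/3 ↦ 1/3  <
φ = 0, ψ = 1 ↦ 0  <
φ = 1/3, ψ = 0 ↦ 2/3  <
φ = 1/3, ψ = 1/3 ↦ 1  ≥
φ = 1/3, ψ = 2/3 ↦ 2/3  <
φ = 1/3, ψ = 1 ↦ 1/3  <
φ = 2/3, ψ = 0 ↦ 1/3  <
φ = 2/3, ψ = 1/3 ↦ 2/3  <
φ = 2/3, ψ = 2/3 ↦ 1  ≥
φ = 2/3, ψ = 1 ↦ 2/3  <
φ = 1, ψ = 0 ↦ 0  <
φ = 1, ψ = 1/3 ↦ 1/3  <
φ = 1, ψ = 2/3 ↦ 2/3  <
φ = 1, ψ = 1 ↦ 1  ≥
So 4 of the 16 assignments meet the threshold.

4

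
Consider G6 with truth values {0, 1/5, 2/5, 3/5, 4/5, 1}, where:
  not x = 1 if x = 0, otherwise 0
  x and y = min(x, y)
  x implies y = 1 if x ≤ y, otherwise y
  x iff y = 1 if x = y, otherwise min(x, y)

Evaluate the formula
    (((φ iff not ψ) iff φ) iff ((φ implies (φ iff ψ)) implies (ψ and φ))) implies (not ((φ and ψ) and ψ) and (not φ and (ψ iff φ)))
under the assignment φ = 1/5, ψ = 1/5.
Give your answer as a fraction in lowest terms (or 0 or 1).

1

not ψ = not 1/5 = 0
φ iff not ψ = 1/5 iff 0 = 0
(φ iff not ψ) iff φ = 0 iff 1/5 = 0
φ iff ψ = 1/5 iff 1/5 = 1
φ implies (φ iff ψ) = 1/5 implies 1 = 1
ψ and φ = 1/5 and 1/5 = 1/5
(φ implies (φ iff ψ)) implies (ψ and φ) = 1 implies 1/5 = 1/5
((φ iff not ψ) iff φ) iff ((φ implies (φ iff ψ)) implies (ψ and φ)) = 0 iff 1/5 = 0
φ and ψ = 1/5 and 1/5 = 1/5
(φ and ψ) and ψ = 1/5 and 1/5 = 1/5
not ((φ and ψ) and ψ) = not 1/5 = 0
not φ = not 1/5 = 0
ψ iff φ = 1/5 iff 1/5 = 1
not φ and (ψ iff φ) = 0 and 1 = 0
not ((φ and ψ) and ψ) and (not φ and (ψ iff φ)) = 0 and 0 = 0
(((φ iff not ψ) iff φ) iff ((φ implies (φ iff ψ)) implies (ψ and φ))) implies (not ((φ and ψ) and ψ) and (not φ and (ψ iff φ))) = 0 implies 0 = 1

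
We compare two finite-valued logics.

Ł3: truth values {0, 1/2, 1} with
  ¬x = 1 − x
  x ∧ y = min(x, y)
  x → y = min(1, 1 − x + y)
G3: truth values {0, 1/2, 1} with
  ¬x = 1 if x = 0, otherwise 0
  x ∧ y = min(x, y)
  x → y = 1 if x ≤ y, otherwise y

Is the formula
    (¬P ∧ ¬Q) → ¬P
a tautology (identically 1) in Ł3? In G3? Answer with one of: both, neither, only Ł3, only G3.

In Ł3: every assignment gives 1 — tautology.
In G3: every assignment gives 1 — tautology.

both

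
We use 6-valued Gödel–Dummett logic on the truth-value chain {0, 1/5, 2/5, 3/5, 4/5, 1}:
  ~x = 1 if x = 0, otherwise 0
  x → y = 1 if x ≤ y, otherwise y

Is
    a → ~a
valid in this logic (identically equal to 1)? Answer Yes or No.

Counterexample: take a = 1/5.
~a = ~1/5 = 0
a → ~a = 1/5 → 0 = 0
This gives 0 ≠ 1.

No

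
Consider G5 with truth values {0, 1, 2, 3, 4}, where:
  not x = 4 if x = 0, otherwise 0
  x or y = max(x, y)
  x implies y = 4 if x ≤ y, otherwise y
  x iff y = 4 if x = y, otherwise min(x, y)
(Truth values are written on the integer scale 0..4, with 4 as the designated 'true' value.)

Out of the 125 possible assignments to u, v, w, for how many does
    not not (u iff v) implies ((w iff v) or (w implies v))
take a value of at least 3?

value 4: 97 assignments (counts)
value 3: 4 assignments (counts)
value 2: 8 assignments
value 1: 12 assignments
value 0: 4 assignments
So 101 of the 125 assignments meet the threshold.

101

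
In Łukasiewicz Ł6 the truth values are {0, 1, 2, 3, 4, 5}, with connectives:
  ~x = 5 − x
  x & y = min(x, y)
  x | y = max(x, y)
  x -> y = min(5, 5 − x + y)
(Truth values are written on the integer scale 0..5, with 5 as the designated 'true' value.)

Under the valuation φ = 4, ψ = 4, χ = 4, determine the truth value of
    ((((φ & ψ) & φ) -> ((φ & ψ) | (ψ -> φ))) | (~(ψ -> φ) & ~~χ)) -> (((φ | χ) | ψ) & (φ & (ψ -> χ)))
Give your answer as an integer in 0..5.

φ & ψ = 4 & 4 = 4
(φ & ψ) & φ = 4 & 4 = 4
φ & ψ = 4 & 4 = 4
ψ -> φ = 4 -> 4 = 5
(φ & ψ) | (ψ -> φ) = 4 | 5 = 5
((φ & ψ) & φ) -> ((φ & ψ) | (ψ -> φ)) = 4 -> 5 = 5
ψ -> φ = 4 -> 4 = 5
~(ψ -> φ) = ~5 = 0
~χ = ~4 = 1
~~χ = ~1 = 4
~(ψ -> φ) & ~~χ = 0 & 4 = 0
(((φ & ψ) & φ) -> ((φ & ψ) | (ψ -> φ))) | (~(ψ -> φ) & ~~χ) = 5 | 0 = 5
φ | χ = 4 | 4 = 4
(φ | χ) | ψ = 4 | 4 = 4
ψ -> χ = 4 -> 4 = 5
φ & (ψ -> χ) = 4 & 5 = 4
((φ | χ) | ψ) & (φ & (ψ -> χ)) = 4 & 4 = 4
((((φ & ψ) & φ) -> ((φ & ψ) | (ψ -> φ))) | (~(ψ -> φ) & ~~χ)) -> (((φ | χ) | ψ) & (φ & (ψ -> χ))) = 5 -> 4 = 4

4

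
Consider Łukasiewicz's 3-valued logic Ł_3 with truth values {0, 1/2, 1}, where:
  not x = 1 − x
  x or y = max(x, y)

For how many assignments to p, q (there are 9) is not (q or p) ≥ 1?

p = 0, q = 0 ↦ 1  ≥
p = 0, q = 1/2 ↦ 1/2  <
p = 0, q = 1 ↦ 0  <
p = 1/2, q = 0 ↦ 1/2  <
p = 1/2, q = 1/2 ↦ 1/2  <
p = 1/2, q = 1 ↦ 0  <
p = 1, q = 0 ↦ 0  <
p = 1, q = 1/2 ↦ 0  <
p = 1, q = 1 ↦ 0  <
So 1 of the 9 assignments meets the threshold.

1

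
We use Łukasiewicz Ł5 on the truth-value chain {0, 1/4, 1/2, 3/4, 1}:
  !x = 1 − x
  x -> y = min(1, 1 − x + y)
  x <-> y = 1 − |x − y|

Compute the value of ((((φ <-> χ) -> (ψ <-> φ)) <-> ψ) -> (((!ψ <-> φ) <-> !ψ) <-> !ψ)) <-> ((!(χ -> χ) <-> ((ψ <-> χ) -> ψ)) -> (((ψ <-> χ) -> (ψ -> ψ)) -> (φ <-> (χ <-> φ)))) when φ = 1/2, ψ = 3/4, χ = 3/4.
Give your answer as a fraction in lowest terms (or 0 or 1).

φ <-> χ = 1/2 <-> 3/4 = 3/4
ψ <-> φ = 3/4 <-> 1/2 = 3/4
(φ <-> χ) -> (ψ <-> φ) = 3/4 -> 3/4 = 1
((φ <-> χ) -> (ψ <-> φ)) <-> ψ = 1 <-> 3/4 = 3/4
!ψ = !3/4 = 1/4
!ψ <-> φ = 1/4 <-> 1/2 = 3/4
!ψ = !3/4 = 1/4
(!ψ <-> φ) <-> !ψ = 3/4 <-> 1/4 = 1/2
!ψ = !3/4 = 1/4
((!ψ <-> φ) <-> !ψ) <-> !ψ = 1/2 <-> 1/4 = 3/4
(((φ <-> χ) -> (ψ <-> φ)) <-> ψ) -> (((!ψ <-> φ) <-> !ψ) <-> !ψ) = 3/4 -> 3/4 = 1
χ -> χ = 3/4 -> 3/4 = 1
!(χ -> χ) = !1 = 0
ψ <-> χ = 3/4 <-> 3/4 = 1
(ψ <-> χ) -> ψ = 1 -> 3/4 = 3/4
!(χ -> χ) <-> ((ψ <-> χ) -> ψ) = 0 <-> 3/4 = 1/4
ψ <-> χ = 3/4 <-> 3/4 = 1
ψ -> ψ = 3/4 -> 3/4 = 1
(ψ <-> χ) -> (ψ -> ψ) = 1 -> 1 = 1
χ <-> φ = 3/4 <-> 1/2 = 3/4
φ <-> (χ <-> φ) = 1/2 <-> 3/4 = 3/4
((ψ <-> χ) -> (ψ -> ψ)) -> (φ <-> (χ <-> φ)) = 1 -> 3/4 = 3/4
(!(χ -> χ) <-> ((ψ <-> χ) -> ψ)) -> (((ψ <-> χ) -> (ψ -> ψ)) -> (φ <-> (χ <-> φ))) = 1/4 -> 3/4 = 1
((((φ <-> χ) -> (ψ <-> φ)) <-> ψ) -> (((!ψ <-> φ) <-> !ψ) <-> !ψ)) <-> ((!(χ -> χ) <-> ((ψ <-> χ) -> ψ)) -> (((ψ <-> χ) -> (ψ -> ψ)) -> (φ <-> (χ <-> φ)))) = 1 <-> 1 = 1

1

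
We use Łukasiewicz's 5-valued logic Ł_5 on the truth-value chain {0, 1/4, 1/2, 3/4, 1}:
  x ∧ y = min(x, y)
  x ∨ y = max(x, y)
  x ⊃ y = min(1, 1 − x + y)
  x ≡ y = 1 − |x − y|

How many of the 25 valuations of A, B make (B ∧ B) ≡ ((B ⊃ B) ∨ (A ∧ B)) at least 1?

value 1: 5 assignments (counts)
value 3/4: 5 assignments
value 1/2: 5 assignments
value 1/4: 5 assignments
value 0: 5 assignments
So 5 of the 25 assignments meet the threshold.

5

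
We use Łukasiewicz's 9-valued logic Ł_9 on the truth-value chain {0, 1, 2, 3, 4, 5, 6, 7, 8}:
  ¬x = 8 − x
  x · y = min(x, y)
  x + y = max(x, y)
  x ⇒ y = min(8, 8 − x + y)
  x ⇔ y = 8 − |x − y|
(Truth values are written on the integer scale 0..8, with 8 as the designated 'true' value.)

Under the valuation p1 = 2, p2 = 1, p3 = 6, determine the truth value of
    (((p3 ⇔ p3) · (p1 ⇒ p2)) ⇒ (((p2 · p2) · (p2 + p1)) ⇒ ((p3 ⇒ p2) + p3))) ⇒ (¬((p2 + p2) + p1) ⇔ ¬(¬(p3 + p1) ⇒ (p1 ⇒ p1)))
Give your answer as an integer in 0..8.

2

p3 ⇔ p3 = 6 ⇔ 6 = 8
p1 ⇒ p2 = 2 ⇒ 1 = 7
(p3 ⇔ p3) · (p1 ⇒ p2) = 8 · 7 = 7
p2 · p2 = 1 · 1 = 1
p2 + p1 = 1 + 2 = 2
(p2 · p2) · (p2 + p1) = 1 · 2 = 1
p3 ⇒ p2 = 6 ⇒ 1 = 3
(p3 ⇒ p2) + p3 = 3 + 6 = 6
((p2 · p2) · (p2 + p1)) ⇒ ((p3 ⇒ p2) + p3) = 1 ⇒ 6 = 8
((p3 ⇔ p3) · (p1 ⇒ p2)) ⇒ (((p2 · p2) · (p2 + p1)) ⇒ ((p3 ⇒ p2) + p3)) = 7 ⇒ 8 = 8
p2 + p2 = 1 + 1 = 1
(p2 + p2) + p1 = 1 + 2 = 2
¬((p2 + p2) + p1) = ¬2 = 6
p3 + p1 = 6 + 2 = 6
¬(p3 + p1) = ¬6 = 2
p1 ⇒ p1 = 2 ⇒ 2 = 8
¬(p3 + p1) ⇒ (p1 ⇒ p1) = 2 ⇒ 8 = 8
¬(¬(p3 + p1) ⇒ (p1 ⇒ p1)) = ¬8 = 0
¬((p2 + p2) + p1) ⇔ ¬(¬(p3 + p1) ⇒ (p1 ⇒ p1)) = 6 ⇔ 0 = 2
(((p3 ⇔ p3) · (p1 ⇒ p2)) ⇒ (((p2 · p2) · (p2 + p1)) ⇒ ((p3 ⇒ p2) + p3))) ⇒ (¬((p2 + p2) + p1) ⇔ ¬(¬(p3 + p1) ⇒ (p1 ⇒ p1))) = 8 ⇒ 2 = 2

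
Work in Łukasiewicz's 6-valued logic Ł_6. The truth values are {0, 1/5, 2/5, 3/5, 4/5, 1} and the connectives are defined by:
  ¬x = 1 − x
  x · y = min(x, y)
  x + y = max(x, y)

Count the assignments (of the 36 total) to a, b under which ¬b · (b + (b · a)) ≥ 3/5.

value 2/5: 12 assignments
value 1/5: 12 assignments
value 0: 12 assignments
So 0 of the 36 assignments meet the threshold.

0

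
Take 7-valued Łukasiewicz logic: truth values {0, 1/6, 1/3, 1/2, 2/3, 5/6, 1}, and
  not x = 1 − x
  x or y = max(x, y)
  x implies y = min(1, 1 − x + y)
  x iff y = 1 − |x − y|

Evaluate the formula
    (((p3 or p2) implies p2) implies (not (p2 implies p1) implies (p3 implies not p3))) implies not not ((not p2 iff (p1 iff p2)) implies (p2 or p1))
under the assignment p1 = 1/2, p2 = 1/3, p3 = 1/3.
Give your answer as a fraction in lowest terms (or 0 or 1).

2/3

p3 or p2 = 1/3 or 1/3 = 1/3
(p3 or p2) implies p2 = 1/3 implies 1/3 = 1
p2 implies p1 = 1/3 implies 1/2 = 1
not (p2 implies p1) = not 1 = 0
not p3 = not 1/3 = 2/3
p3 implies not p3 = 1/3 implies 2/3 = 1
not (p2 implies p1) implies (p3 implies not p3) = 0 implies 1 = 1
((p3 or p2) implies p2) implies (not (p2 implies p1) implies (p3 implies not p3)) = 1 implies 1 = 1
not p2 = not 1/3 = 2/3
p1 iff p2 = 1/2 iff 1/3 = 5/6
not p2 iff (p1 iff p2) = 2/3 iff 5/6 = 5/6
p2 or p1 = 1/3 or 1/2 = 1/2
(not p2 iff (p1 iff p2)) implies (p2 or p1) = 5/6 implies 1/2 = 2/3
not ((not p2 iff (p1 iff p2)) implies (p2 or p1)) = not 2/3 = 1/3
not not ((not p2 iff (p1 iff p2)) implies (p2 or p1)) = not 1/3 = 2/3
(((p3 or p2) implies p2) implies (not (p2 implies p1) implies (p3 implies not p3))) implies not not ((not p2 iff (p1 iff p2)) implies (p2 or p1)) = 1 implies 2/3 = 2/3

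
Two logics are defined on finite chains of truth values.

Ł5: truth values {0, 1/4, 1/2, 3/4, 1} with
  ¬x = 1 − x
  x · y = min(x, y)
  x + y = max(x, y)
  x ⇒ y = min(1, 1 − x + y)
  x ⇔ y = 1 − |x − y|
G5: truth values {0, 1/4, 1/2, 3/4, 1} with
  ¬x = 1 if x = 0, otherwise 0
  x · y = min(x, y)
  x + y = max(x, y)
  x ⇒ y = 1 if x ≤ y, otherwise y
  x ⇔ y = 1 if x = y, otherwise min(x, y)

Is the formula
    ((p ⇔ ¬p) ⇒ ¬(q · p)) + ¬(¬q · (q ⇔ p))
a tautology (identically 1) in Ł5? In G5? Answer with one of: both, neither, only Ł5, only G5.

only G5

In Ł5: at p = 1/2, q = 1/4 the value is 3/4 — not a tautology.
In G5: every assignment gives 1 — tautology.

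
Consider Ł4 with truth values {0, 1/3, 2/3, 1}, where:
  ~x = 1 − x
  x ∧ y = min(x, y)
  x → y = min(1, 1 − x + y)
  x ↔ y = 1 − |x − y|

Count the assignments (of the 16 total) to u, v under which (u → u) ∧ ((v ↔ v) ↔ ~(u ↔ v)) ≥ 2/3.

6

u = 0, v = 0 ↦ 0  <
u = 0, v = 1/3 ↦ 1/3  <
u = 0, v = 2/3 ↦ 2/3  ≥
u = 0, v = 1 ↦ 1  ≥
u = 1/3, v = 0 ↦ 1/3  <
u = 1/3, v = 1/3 ↦ 0  <
u = 1/3, v = 2/3 ↦ 1/3  <
u = 1/3, v = 1 ↦ 2/3  ≥
u = 2/3, v = 0 ↦ 2/3  ≥
u = 2/3, v = 1/3 ↦ 1/3  <
u = 2/3, v = 2/3 ↦ 0  <
u = 2/3, v = 1 ↦ 1/3  <
u = 1, v = 0 ↦ 1  ≥
u = 1, v = 1/3 ↦ 2/3  ≥
u = 1, v = 2/3 ↦ 1/3  <
u = 1, v = 1 ↦ 0  <
So 6 of the 16 assignments meet the threshold.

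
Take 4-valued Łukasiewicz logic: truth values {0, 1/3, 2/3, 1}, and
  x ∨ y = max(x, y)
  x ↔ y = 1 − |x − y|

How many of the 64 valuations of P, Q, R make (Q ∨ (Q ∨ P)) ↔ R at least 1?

16

value 1: 16 assignments (counts)
value 2/3: 24 assignments
value 1/3: 16 assignments
value 0: 8 assignments
So 16 of the 64 assignments meet the threshold.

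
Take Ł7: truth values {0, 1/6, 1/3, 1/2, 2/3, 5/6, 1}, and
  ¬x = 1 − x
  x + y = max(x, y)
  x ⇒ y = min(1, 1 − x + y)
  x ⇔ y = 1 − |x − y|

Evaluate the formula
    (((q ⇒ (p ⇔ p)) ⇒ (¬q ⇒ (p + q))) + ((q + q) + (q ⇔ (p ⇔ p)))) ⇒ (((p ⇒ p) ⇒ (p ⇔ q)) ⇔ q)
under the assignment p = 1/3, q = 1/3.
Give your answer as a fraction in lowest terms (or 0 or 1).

p ⇔ p = 1/3 ⇔ 1/3 = 1
q ⇒ (p ⇔ p) = 1/3 ⇒ 1 = 1
¬q = ¬1/3 = 2/3
p + q = 1/3 + 1/3 = 1/3
¬q ⇒ (p + q) = 2/3 ⇒ 1/3 = 2/3
(q ⇒ (p ⇔ p)) ⇒ (¬q ⇒ (p + q)) = 1 ⇒ 2/3 = 2/3
q + q = 1/3 + 1/3 = 1/3
p ⇔ p = 1/3 ⇔ 1/3 = 1
q ⇔ (p ⇔ p) = 1/3 ⇔ 1 = 1/3
(q + q) + (q ⇔ (p ⇔ p)) = 1/3 + 1/3 = 1/3
((q ⇒ (p ⇔ p)) ⇒ (¬q ⇒ (p + q))) + ((q + q) + (q ⇔ (p ⇔ p))) = 2/3 + 1/3 = 2/3
p ⇒ p = 1/3 ⇒ 1/3 = 1
p ⇔ q = 1/3 ⇔ 1/3 = 1
(p ⇒ p) ⇒ (p ⇔ q) = 1 ⇒ 1 = 1
((p ⇒ p) ⇒ (p ⇔ q)) ⇔ q = 1 ⇔ 1/3 = 1/3
(((q ⇒ (p ⇔ p)) ⇒ (¬q ⇒ (p + q))) + ((q + q) + (q ⇔ (p ⇔ p)))) ⇒ (((p ⇒ p) ⇒ (p ⇔ q)) ⇔ q) = 2/3 ⇒ 1/3 = 2/3

2/3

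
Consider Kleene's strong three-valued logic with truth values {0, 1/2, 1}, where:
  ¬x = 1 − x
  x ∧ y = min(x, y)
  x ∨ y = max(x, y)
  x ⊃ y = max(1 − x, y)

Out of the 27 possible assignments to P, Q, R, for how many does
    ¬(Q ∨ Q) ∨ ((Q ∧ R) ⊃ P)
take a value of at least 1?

value 1: 19 assignments (counts)
value 1/2: 7 assignments
value 0: 1 assignment
So 19 of the 27 assignments meet the threshold.

19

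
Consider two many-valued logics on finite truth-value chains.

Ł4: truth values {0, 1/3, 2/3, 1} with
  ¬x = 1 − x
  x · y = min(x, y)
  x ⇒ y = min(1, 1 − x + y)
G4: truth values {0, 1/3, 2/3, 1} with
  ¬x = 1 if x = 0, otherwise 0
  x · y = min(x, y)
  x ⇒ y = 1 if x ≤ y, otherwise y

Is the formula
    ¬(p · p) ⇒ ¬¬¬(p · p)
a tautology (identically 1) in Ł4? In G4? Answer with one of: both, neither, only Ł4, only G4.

In Ł4: every assignment gives 1 — tautology.
In G4: every assignment gives 1 — tautology.

both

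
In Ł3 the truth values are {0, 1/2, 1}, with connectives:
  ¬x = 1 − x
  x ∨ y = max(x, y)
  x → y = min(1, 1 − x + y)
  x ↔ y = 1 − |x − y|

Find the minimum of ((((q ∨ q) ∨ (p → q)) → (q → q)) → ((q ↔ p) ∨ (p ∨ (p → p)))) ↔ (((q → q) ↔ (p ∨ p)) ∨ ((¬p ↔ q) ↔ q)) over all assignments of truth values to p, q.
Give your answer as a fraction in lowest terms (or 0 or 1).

1/2

Take p = 1/2, q = 0:
q ∨ q = 0 ∨ 0 = 0
p → q = 1/2 → 0 = 1/2
(q ∨ q) ∨ (p → q) = 0 ∨ 1/2 = 1/2
q → q = 0 → 0 = 1
((q ∨ q) ∨ (p → q)) → (q → q) = 1/2 → 1 = 1
q ↔ p = 0 ↔ 1/2 = 1/2
p → p = 1/2 → 1/2 = 1
p ∨ (p → p) = 1/2 ∨ 1 = 1
(q ↔ p) ∨ (p ∨ (p → p)) = 1/2 ∨ 1 = 1
(((q ∨ q) ∨ (p → q)) → (q → q)) → ((q ↔ p) ∨ (p ∨ (p → p))) = 1 → 1 = 1
q → q = 0 → 0 = 1
p ∨ p = 1/2 ∨ 1/2 = 1/2
(q → q) ↔ (p ∨ p) = 1 ↔ 1/2 = 1/2
¬p = ¬1/2 = 1/2
¬p ↔ q = 1/2 ↔ 0 = 1/2
(¬p ↔ q) ↔ q = 1/2 ↔ 0 = 1/2
((q → q) ↔ (p ∨ p)) ∨ ((¬p ↔ q) ↔ q) = 1/2 ∨ 1/2 = 1/2
((((q ∨ q) ∨ (p → q)) → (q → q)) → ((q ↔ p) ∨ (p ∨ (p → p)))) ↔ (((q → q) ↔ (p ∨ p)) ∨ ((¬p ↔ q) ↔ q)) = 1 ↔ 1/2 = 1/2
No assignment yields a value below 1/2, so this is the minimum.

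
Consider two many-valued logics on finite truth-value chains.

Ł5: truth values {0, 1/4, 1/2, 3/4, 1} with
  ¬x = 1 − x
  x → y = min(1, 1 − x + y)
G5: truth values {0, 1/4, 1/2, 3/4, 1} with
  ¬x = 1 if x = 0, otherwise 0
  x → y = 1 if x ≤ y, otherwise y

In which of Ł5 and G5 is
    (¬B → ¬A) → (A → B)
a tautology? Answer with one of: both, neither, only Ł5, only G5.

In Ł5: every assignment gives 1 — tautology.
In G5: at A = 1/2, B = 1/4 the value is 1/4 — not a tautology.

only Ł5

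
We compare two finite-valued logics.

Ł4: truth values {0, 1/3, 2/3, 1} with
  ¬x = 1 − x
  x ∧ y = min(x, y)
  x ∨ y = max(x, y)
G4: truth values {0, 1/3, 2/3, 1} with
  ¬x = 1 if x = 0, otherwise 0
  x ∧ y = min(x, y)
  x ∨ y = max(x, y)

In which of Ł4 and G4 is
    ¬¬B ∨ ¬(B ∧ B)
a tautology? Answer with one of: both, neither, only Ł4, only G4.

only G4

In Ł4: at B = 1/3 the value is 2/3 — not a tautology.
In G4: every assignment gives 1 — tautology.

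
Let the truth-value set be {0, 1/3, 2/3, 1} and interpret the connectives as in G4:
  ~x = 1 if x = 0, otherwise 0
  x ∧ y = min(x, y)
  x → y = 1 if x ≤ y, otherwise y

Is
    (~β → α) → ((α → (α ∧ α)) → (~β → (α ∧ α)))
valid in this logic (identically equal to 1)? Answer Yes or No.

α = 0, β = 0 ↦ 1
α = 0, β = 1/3 ↦ 1
α = 0, β = 2/3 ↦ 1
α = 0, β = 1 ↦ 1
α = 1/3, β = 0 ↦ 1
α = 1/3, β = 1/3 ↦ 1
α = 1/3, β = 2/3 ↦ 1
α = 1/3, β = 1 ↦ 1
α = 2/3, β = 0 ↦ 1
α = 2/3, β = 1/3 ↦ 1
α = 2/3, β = 2/3 ↦ 1
α = 2/3, β = 1 ↦ 1
α = 1, β = 0 ↦ 1
α = 1, β = 1/3 ↦ 1
α = 1, β = 2/3 ↦ 1
α = 1, β = 1 ↦ 1
Every assignment gives a value ≥ 1.

Yes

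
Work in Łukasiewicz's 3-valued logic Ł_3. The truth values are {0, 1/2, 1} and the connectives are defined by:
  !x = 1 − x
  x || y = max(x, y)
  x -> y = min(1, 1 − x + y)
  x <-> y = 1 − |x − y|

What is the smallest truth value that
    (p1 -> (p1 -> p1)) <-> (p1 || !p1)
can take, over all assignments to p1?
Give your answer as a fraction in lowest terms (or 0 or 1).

Take p1 = 1/2:
p1 -> p1 = 1/2 -> 1/2 = 1
p1 -> (p1 -> p1) = 1/2 -> 1 = 1
!p1 = !1/2 = 1/2
p1 || !p1 = 1/2 || 1/2 = 1/2
(p1 -> (p1 -> p1)) <-> (p1 || !p1) = 1 <-> 1/2 = 1/2
No assignment yields a value below 1/2, so this is the minimum.

1/2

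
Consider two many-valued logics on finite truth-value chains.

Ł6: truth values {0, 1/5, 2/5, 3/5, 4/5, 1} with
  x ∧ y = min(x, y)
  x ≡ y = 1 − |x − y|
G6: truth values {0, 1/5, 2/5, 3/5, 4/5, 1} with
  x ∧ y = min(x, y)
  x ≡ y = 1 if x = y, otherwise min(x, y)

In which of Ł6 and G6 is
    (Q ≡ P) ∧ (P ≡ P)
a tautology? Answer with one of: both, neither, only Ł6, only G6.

In Ł6: at P = 0, Q = 1/5 the value is 4/5 — not a tautology.
In G6: at P = 0, Q = 1/5 the value is 0 — not a tautology.

neither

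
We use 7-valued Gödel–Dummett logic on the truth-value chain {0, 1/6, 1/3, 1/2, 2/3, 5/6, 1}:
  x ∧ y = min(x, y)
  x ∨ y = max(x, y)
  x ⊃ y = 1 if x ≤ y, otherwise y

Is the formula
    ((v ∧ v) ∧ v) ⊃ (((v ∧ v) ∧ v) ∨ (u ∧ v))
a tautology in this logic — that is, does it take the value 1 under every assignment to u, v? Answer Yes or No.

At u = 1/3, v = 1/6, for instance:
v ∧ v = 1/6 ∧ 1/6 = 1/6
(v ∧ v) ∧ v = 1/6 ∧ 1/6 = 1/6
u ∧ v = 1/3 ∧ 1/6 = 1/6
((v ∧ v) ∧ v) ∨ (u ∧ v) = 1/6 ∨ 1/6 = 1/6
((v ∧ v) ∧ v) ⊃ (((v ∧ v) ∧ v) ∨ (u ∧ v)) = 1/6 ⊃ 1/6 = 1
and checking the remaining 48 assignments likewise gives ≥ 1 in every case.

Yes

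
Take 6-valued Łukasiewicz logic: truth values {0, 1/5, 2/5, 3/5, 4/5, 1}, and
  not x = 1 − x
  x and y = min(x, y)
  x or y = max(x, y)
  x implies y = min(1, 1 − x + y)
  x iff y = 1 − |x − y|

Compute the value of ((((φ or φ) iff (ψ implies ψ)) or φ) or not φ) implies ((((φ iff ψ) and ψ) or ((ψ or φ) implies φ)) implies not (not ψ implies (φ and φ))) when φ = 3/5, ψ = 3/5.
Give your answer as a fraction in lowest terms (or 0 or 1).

2/5

φ or φ = 3/5 or 3/5 = 3/5
ψ implies ψ = 3/5 implies 3/5 = 1
(φ or φ) iff (ψ implies ψ) = 3/5 iff 1 = 3/5
((φ or φ) iff (ψ implies ψ)) or φ = 3/5 or 3/5 = 3/5
not φ = not 3/5 = 2/5
(((φ or φ) iff (ψ implies ψ)) or φ) or not φ = 3/5 or 2/5 = 3/5
φ iff ψ = 3/5 iff 3/5 = 1
(φ iff ψ) and ψ = 1 and 3/5 = 3/5
ψ or φ = 3/5 or 3/5 = 3/5
(ψ or φ) implies φ = 3/5 implies 3/5 = 1
((φ iff ψ) and ψ) or ((ψ or φ) implies φ) = 3/5 or 1 = 1
not ψ = not 3/5 = 2/5
φ and φ = 3/5 and 3/5 = 3/5
not ψ implies (φ and φ) = 2/5 implies 3/5 = 1
not (not ψ implies (φ and φ)) = not 1 = 0
(((φ iff ψ) and ψ) or ((ψ or φ) implies φ)) implies not (not ψ implies (φ and φ)) = 1 implies 0 = 0
((((φ or φ) iff (ψ implies ψ)) or φ) or not φ) implies ((((φ iff ψ) and ψ) or ((ψ or φ) implies φ)) implies not (not ψ implies (φ and φ))) = 3/5 implies 0 = 2/5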